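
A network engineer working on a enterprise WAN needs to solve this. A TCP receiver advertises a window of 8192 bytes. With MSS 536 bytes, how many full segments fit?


Given: RWND = 8192 bytes, MSS = 536 bytes
Full segments = floor(RWND / MSS)
Full segments = floor(8192 / 536)
Full segments = floor(15.2836) = 15

15


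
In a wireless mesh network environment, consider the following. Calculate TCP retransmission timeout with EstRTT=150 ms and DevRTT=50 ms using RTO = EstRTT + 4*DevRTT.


Given: EstRTT = 150 ms, DevRTT = 50 ms
Timeout = EstRTT + 4 * DevRTT
4 * DevRTT = 4 * 50 = 200
Timeout = 150 + 200 = 350 ms

350


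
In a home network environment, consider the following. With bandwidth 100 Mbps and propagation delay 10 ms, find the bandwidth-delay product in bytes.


Given: bandwidth = 100 Mbps, delay = 10 ms
BDP in bits = 100 * 10^6 * 10 / 1000
BDP in bits = 1000000
BDP in bytes = 1000000 / 8 = 125000

125000


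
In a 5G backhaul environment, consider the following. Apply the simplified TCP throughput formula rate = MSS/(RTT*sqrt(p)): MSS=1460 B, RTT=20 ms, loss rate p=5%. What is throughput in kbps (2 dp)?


Given: MSS = 1460 bytes, RTT = 20 ms, loss = 5%
RTT in seconds = 20 / 1000 = 0.02
Loss rate = 5% = 0.05
sqrt(loss) = sqrt(0.05) = 0.223606797750
Throughput (bytes/s) = 1460 / (0.02 * 0.223606797750) = 326465.9247
Throughput (kbps) = 326465.9247 * 8 / 1000 = 2611.727398 -> 2611.73 kbps (2 dp)

2611.73


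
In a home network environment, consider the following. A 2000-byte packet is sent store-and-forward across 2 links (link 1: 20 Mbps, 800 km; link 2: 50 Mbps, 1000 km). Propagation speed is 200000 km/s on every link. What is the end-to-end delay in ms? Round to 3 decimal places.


Packet = 2000 bytes = 16000 bits. Store-and-forward: sum (t_trans + t_prop) per link.
Link 1: t_trans = 16000/(20*10^6) s = 0.8000 ms; t_prop = 800/200000 s = 4.0000 ms; subtotal = 4.8000 ms
Link 2: t_trans = 16000/(50*10^6) s = 0.3200 ms; t_prop = 1000/200000 s = 5.0000 ms; subtotal = 5.3200 ms
End-to-end = 4.8000 + 5.3200 = 10.1200 ms -> 10.120 ms (3 dp)

10.120


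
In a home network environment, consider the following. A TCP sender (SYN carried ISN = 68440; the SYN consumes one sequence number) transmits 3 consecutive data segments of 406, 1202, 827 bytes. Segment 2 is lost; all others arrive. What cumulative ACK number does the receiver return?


SYN uses sequence number 68440; first data byte = ISN + 1 = 68441.
Segment 1: SEQ = 68441, len = 406 B, covers [68441, 68846]
Segment 2: SEQ = 68847, len = 1202 B, covers [68847, 70048] [LOST]
Segment 3: SEQ = 70049, len = 827 B, covers [70049, 70875]
In-order data received: bytes [68441, 68846] (segments 1..1).
Segment 2 missing -> gap begins at byte 68847; later segments buffered out of order.
Cumulative ACK = next expected in-order byte = 68441 + 406 = 68847

68847


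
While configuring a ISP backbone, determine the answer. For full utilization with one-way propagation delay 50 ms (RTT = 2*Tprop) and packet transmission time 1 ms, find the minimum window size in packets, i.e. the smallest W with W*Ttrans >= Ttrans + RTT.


Given: Ttrans = 1 ms, RTT = 100 ms (= 2 * Tprop, Tprop = 50 ms)
Time until first ACK returns = Ttrans + RTT = 1 + 100 = 101 ms
Need W * Ttrans >= Ttrans + RTT  ->  W >= (Ttrans + RTT) / Ttrans
(Ttrans + RTT) / Ttrans = 101 / 1 = 101
W_min = ceil(101) = 101

101


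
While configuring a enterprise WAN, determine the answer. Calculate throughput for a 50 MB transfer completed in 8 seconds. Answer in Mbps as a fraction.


Given: file = 50 MB, time = 8 s
File in Mb = 50 * 8 = 400 Mb
Throughput = 400 / 8 Mbps
Throughput = 50 Mbps

50


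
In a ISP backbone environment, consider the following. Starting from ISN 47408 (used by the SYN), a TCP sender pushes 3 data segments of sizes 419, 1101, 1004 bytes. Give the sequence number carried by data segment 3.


The SYN occupies sequence number ISN = 47408, so the first data byte is ISN + 1 = 47409.
SEQ of data segment i = (ISN + 1) + sum of payload sizes of segments 1..i-1.
Segment 1: SEQ = 47409, payload = 419 bytes
Segment 2: SEQ = 47828, payload = 1101 bytes
Segment 3: SEQ = 48929, payload = 1004 bytes
SEQ of segment 3 = 47409 + 419 + 1101 = 48929

48929


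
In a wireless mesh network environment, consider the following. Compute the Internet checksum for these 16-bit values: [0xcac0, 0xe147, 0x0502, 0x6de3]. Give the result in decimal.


Given words: [0xcac0, 0xe147, 0x0502, 0x6de3]
Step 1: Sum all words
Raw sum = 51904 + 57671 + 1282 + 28131 = 138988
Step 2: Fold carry: (7916 + 2) = 7918
One's complement = ~7918 & 0xFFFF = 57617

57617


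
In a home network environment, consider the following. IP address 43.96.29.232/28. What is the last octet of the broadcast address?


Given: IP = 43.96.29.232, prefix = /28
Host bits = 32 - 28 = 4
Network last octet = 232 AND mask = 224
Host part size = 2^4 - 1 = 15
Broadcast last octet = 224 OR 15 = 239

239


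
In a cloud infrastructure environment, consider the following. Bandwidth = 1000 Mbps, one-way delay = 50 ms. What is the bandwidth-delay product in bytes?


Given: bandwidth = 1000 Mbps, delay = 50 ms
BDP in bits = 1000 * 10^6 * 50 / 1000
BDP in bits = 50000000
BDP in bytes = 50000000 / 8 = 6250000

6250000


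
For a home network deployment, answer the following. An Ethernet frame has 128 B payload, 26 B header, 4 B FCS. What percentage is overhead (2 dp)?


Given: payload = 128 B, header = 26 B, trailer = 4 B
Overhead bytes = header + trailer = 26 + 4 = 30
Total frame = payload + overhead = 128 + 30 = 158
Overhead % = 30 / 158 * 100 = 18.9873% -> 18.99% (2 dp)

18.99


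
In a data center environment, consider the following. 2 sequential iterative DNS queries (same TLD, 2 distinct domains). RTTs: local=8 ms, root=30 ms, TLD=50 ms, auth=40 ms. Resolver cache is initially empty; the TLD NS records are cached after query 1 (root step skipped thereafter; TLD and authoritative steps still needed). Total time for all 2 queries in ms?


Lookup 1 (cold cache): local + root + TLD + auth = 8 + 30 + 50 + 40 = 128 ms
Lookups 2..2 (TLD NS cached -> skip root; new domain -> still ask TLD and auth): local + TLD + auth = 8 + 50 + 40 = 98 ms each
Remaining 1 lookups: 1 * 98 = 98 ms
Total = 128 + 98 = 226 ms

226


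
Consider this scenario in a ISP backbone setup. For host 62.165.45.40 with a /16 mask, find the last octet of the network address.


Given: IP = 62.165.45.40, prefix = /16
Subnet mask = 255.255.0.0
Last octet of IP: 40
Last octet of mask: 0
Network last octet = 40 AND 0 = 0

0


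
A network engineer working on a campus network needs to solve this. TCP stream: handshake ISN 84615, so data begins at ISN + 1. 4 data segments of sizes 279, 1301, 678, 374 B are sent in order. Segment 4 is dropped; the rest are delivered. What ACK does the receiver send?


SYN uses sequence number 84615; first data byte = ISN + 1 = 84616.
Segment 1: SEQ = 84616, len = 279 B, covers [84616, 84894]
Segment 2: SEQ = 84895, len = 1301 B, covers [84895, 86195]
Segment 3: SEQ = 86196, len = 678 B, covers [86196, 86873]
Segment 4: SEQ = 86874, len = 374 B, covers [86874, 87247] [LOST]
In-order data received: bytes [84616, 86873] (segments 1..3).
Segment 4 missing -> gap begins at byte 86874.
Cumulative ACK = next expected in-order byte = 84616 + 279 + 1301 + 678 = 86874

86874


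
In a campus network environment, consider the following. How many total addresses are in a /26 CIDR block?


Given: CIDR prefix /26
Host bits = 32 - 26 = 6
Total addresses = 2^6 = 64

64


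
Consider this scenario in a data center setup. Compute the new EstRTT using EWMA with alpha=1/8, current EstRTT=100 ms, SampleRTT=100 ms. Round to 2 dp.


Given: EstRTT = 100 ms, SampleRTT = 100 ms, alpha = 1/8
New EstRTT = (1 - alpha) * EstRTT + alpha * SampleRTT
(7/8) * 100 = 87.5
(1/8) * 100 = 12.5
New EstRTT = 87.5 + 12.5 = 100 ms -> 100.00 ms (2 dp)

100.00


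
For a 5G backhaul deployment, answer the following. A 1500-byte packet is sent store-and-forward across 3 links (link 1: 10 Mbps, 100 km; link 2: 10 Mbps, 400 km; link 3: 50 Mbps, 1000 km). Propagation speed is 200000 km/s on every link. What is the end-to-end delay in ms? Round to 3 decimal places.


Packet = 1500 bytes = 12000 bits. Store-and-forward: sum (t_trans + t_prop) per link.
Link 1: t_trans = 12000/(10*10^6) s = 1.2000 ms; t_prop = 100/200000 s = 0.5000 ms; subtotal = 1.7000 ms
Link 2: t_trans = 12000/(10*10^6) s = 1.2000 ms; t_prop = 400/200000 s = 2.0000 ms; subtotal = 3.2000 ms
Link 3: t_trans = 12000/(50*10^6) s = 0.2400 ms; t_prop = 1000/200000 s = 5.0000 ms; subtotal = 5.2400 ms
End-to-end = 1.7000 + 3.2000 + 5.2400 = 10.1400 ms -> 10.140 ms (3 dp)

10.140


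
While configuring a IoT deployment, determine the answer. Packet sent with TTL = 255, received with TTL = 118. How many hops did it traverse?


Given: initial TTL = 255, received TTL = 118
Hops = initial TTL - received TTL
Hops = 255 - 118 = 137

137


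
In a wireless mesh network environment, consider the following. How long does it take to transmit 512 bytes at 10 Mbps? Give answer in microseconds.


Given: packet = 512 bytes, bandwidth = 10 Mbps
Packet in bits = 512 * 8 = 4096 bits
Bandwidth = 10 * 10^6 = 10000000 bps
Time = 4096 / 10000000 seconds
Time in us = 4096 * 10^6 / 10000000 = 409.6

409.6


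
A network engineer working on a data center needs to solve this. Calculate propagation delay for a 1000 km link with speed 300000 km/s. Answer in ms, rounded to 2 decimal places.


Given: distance = 1000 km, speed = 300000 km/s
Delay = distance / speed = 1000 / 300000 seconds
Delay in ms = 1000 * 1000 / 300000
Delay = 3.3333 ms
Rounded to 2 dp = 3.33 ms

3.33


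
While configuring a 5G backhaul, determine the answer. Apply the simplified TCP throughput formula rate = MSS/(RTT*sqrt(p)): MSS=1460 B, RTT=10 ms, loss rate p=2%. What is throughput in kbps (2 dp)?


Given: MSS = 1460 bytes, RTT = 10 ms, loss = 2%
RTT in seconds = 10 / 1000 = 0.01
Loss rate = 2% = 0.02
sqrt(loss) = sqrt(0.02) = 0.141421356237
Throughput (bytes/s) = 1460 / (0.01 * 0.141421356237) = 1032375.9005
Throughput (kbps) = 1032375.9005 * 8 / 1000 = 8259.007204 -> 8259.01 kbps (2 dp)

8259.01


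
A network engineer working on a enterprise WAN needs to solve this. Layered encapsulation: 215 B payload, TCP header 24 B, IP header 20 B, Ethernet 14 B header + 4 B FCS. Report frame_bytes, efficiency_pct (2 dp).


TCP segment = 215 + 24 = 239 B
IP packet = 239 + 20 = 259 B
Ethernet frame = 259 + 14 + 4 = 277 B
Efficiency = app / frame = 215 / 277 = 0.776173 = 77.6173% -> 77.62% (2 dp)

277, 77.62


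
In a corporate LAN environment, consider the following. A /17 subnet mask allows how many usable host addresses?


Given: subnet mask /17
Host bits = 32 - 17 = 15
Total addresses = 2^15 = 32768
Usable hosts = 32768 - 2 (network + broadcast) = 32766

32766


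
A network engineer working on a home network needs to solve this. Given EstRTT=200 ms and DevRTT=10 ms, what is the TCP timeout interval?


Given: EstRTT = 200 ms, DevRTT = 10 ms
Timeout = EstRTT + 4 * DevRTT
4 * DevRTT = 4 * 10 = 40
Timeout = 200 + 40 = 240 ms

240


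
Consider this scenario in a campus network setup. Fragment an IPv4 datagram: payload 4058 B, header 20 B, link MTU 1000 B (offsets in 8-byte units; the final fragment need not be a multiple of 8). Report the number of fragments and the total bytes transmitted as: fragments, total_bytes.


Max data per non-final fragment = floor((MTU - header)/8)*8 = floor((1000 - 20)/8)*8 = floor(980/8)*8 = 976 B
Final fragment needs no 8-byte alignment: it can carry up to MTU - header = 980 B
Non-final fragments needed = ceil((payload - 980) / 976) = ceil(3078/976) = ceil(3.1537) = 4
Number of fragments = 4 + 1 = 5
Fragment sizes (data): 4 * 976 B + 154 B (last, 154 <= 980 OK)
Total bytes sent = payload + n_frags * header = 4058 + 5*20 = 4058 + 100 = 4158 B

5, 4158


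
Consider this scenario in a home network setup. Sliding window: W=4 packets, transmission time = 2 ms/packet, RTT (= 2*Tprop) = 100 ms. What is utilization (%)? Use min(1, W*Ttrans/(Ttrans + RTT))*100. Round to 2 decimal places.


Given: W = 4, Ttrans = 2 ms, RTT = 100 ms (= 2 * Tprop, Tprop = 50 ms)
Cycle time = Ttrans + RTT = 2 + 100 = 102 ms (first packet sent until its ACK returns)
W * Ttrans = 4 * 2 = 8 ms of sending per cycle
W * Ttrans / (Ttrans + RTT) = 8 / 102 = 0.078431
U = min(1, 0.078431) = 0.078431
U% = 7.84%

7.84


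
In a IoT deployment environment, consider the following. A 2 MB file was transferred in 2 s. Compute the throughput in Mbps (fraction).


Given: file = 2 MB, time = 2 s
File in Mb = 2 * 8 = 16 Mb
Throughput = 16 / 2 Mbps
Throughput = 8 Mbps

8


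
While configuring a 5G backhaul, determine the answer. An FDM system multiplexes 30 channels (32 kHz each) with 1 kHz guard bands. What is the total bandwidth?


Given: 30 channels, 32 kHz each, guard = 1 kHz
Channel bandwidth = 30 * 32 = 960 kHz
Guard bands = 29 gaps * 1 kHz = 29 kHz
Total = 960 + 29 = 989 kHz

989


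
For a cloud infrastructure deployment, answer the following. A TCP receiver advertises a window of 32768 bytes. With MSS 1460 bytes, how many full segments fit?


Given: RWND = 32768 bytes, MSS = 1460 bytes
Full segments = floor(RWND / MSS)
Full segments = floor(32768 / 1460)
Full segments = floor(22.4438) = 22

22


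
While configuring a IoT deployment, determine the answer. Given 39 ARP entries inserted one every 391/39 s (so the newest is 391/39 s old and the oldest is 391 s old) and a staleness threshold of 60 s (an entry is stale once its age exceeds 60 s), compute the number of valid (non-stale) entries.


Ages are k * 391/39 s for k = 1..39 (spacing = 10.0256 s).
Entry k is valid iff k * 391/39 <= 60 iff k <= 39 * 60 / 391 = 5.9847
n_valid = floor(5.9847) = 5
(n_stale = 39 - 5 = 34)

5


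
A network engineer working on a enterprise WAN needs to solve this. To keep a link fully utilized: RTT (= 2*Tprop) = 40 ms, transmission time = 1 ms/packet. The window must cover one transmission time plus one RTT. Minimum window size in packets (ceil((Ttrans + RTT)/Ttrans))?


Given: Ttrans = 1 ms, RTT = 40 ms (= 2 * Tprop, Tprop = 20 ms)
Time until first ACK returns = Ttrans + RTT = 1 + 40 = 41 ms
Need W * Ttrans >= Ttrans + RTT  ->  W >= (Ttrans + RTT) / Ttrans
(Ttrans + RTT) / Ttrans = 41 / 1 = 41
W_min = ceil(41) = 41

41


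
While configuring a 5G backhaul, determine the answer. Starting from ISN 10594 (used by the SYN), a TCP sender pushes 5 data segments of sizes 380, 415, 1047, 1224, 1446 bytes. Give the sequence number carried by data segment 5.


The SYN occupies sequence number ISN = 10594, so the first data byte is ISN + 1 = 10595.
SEQ of data segment i = (ISN + 1) + sum of payload sizes of segments 1..i-1.
Segment 1: SEQ = 10595, payload = 380 bytes
Segment 2: SEQ = 10975, payload = 415 bytes
Segment 3: SEQ = 11390, payload = 1047 bytes
Segment 4: SEQ = 12437, payload = 1224 bytes
Segment 5: SEQ = 13661, payload = 1446 bytes
SEQ of segment 5 = 10595 + 380 + 415 + 1047 + 1224 = 13661

13661


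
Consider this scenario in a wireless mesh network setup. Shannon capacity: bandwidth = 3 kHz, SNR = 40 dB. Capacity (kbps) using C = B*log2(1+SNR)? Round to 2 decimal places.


Given: B = 3 kHz, SNR = 40 dB
SNR linear = 10^(40/10) = 10000
1 + SNR = 10001
log2(10001) = 13.2878566418
C = 3 * 1000 * 13.2878566418 = 39863.5699 bps
C = 39.863570 kbps -> 39.86 kbps (2 dp)

39.86


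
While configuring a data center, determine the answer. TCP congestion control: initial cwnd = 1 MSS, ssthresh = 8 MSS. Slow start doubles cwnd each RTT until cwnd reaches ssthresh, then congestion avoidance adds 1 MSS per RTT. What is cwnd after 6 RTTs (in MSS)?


RTT 0: cwnd = 1 MSS (initial)
RTT 1: cwnd = 2 MSS (slow start, doubled)
RTT 2: cwnd = 4 MSS (slow start, doubled)
RTT 3: cwnd = 8 MSS (slow start, doubled)
RTT 4: cwnd = 9 MSS (congestion avoidance, +1)
RTT 5: cwnd = 10 MSS (congestion avoidance, +1)
RTT 6: cwnd = 11 MSS (congestion avoidance, +1)

11


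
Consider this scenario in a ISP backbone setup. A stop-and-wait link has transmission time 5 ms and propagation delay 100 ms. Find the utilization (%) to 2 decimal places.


Given: Ttrans = 5 ms, Tprop = 100 ms
RTT = 2 * Tprop = 2 * 100 = 200 ms
U = Ttrans / (Ttrans + RTT)
U = 5 / (5 + 200)
U = 5 / 205 = 0.02439
U% = 2.44%

2.44


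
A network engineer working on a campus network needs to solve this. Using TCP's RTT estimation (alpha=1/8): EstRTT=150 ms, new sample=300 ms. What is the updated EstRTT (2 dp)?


Given: EstRTT = 150 ms, SampleRTT = 300 ms, alpha = 1/8
New EstRTT = (1 - alpha) * EstRTT + alpha * SampleRTT
(7/8) * 150 = 131.25
(1/8) * 300 = 37.5
New EstRTT = 131.25 + 37.5 = 168.75 ms -> 168.75 ms (2 dp)

168.75


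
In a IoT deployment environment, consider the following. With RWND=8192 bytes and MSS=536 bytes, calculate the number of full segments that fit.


Given: RWND = 8192 bytes, MSS = 536 bytes
Full segments = floor(RWND / MSS)
Full segments = floor(8192 / 536)
Full segments = floor(15.2836) = 15

15


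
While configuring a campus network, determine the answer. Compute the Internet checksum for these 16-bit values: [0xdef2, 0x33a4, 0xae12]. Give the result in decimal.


Given words: [0xdef2, 0x33a4, 0xae12]
Step 1: Sum all words
Raw sum = 57074 + 13220 + 44562 = 114856
Step 2: Fold carry: (49320 + 1) = 49321
One's complement = ~49321 & 0xFFFF = 16214

16214


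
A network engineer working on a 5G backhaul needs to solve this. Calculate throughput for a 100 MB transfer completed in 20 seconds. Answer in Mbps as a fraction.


Given: file = 100 MB, time = 20 s
File in Mb = 100 * 8 = 800 Mb
Throughput = 800 / 20 Mbps
Throughput = 40 Mbps

40


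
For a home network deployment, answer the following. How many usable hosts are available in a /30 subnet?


Given: subnet mask /30
Host bits = 32 - 30 = 2
Total addresses = 2^2 = 4
Usable hosts = 4 - 2 (network + broadcast) = 2

2


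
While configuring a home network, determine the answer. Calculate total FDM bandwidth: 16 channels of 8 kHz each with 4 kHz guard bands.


Given: 16 channels, 8 kHz each, guard = 4 kHz
Channel bandwidth = 16 * 8 = 128 kHz
Guard bands = 15 gaps * 4 kHz = 60 kHz
Total = 128 + 60 = 188 kHz

188


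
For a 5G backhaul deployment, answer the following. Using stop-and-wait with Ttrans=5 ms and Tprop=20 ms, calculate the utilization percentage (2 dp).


Given: Ttrans = 5 ms, Tprop = 20 ms
RTT = 2 * Tprop = 2 * 20 = 40 ms
U = Ttrans / (Ttrans + RTT)
U = 5 / (5 + 40)
U = 5 / 45 = 0.111111
U% = 11.11%

11.11


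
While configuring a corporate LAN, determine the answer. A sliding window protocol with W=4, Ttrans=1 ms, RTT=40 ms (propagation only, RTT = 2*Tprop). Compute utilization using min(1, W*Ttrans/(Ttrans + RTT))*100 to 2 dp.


Given: W = 4, Ttrans = 1 ms, RTT = 40 ms (= 2 * Tprop, Tprop = 20 ms)
Cycle time = Ttrans + RTT = 1 + 40 = 41 ms (first packet sent until its ACK returns)
W * Ttrans = 4 * 1 = 4 ms of sending per cycle
W * Ttrans / (Ttrans + RTT) = 4 / 41 = 0.097561
U = min(1, 0.097561) = 0.097561
U% = 9.76%

9.76


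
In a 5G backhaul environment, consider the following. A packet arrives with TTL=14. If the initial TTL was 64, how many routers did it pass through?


Given: initial TTL = 64, received TTL = 14
Hops = initial TTL - received TTL
Hops = 64 - 14 = 50

50


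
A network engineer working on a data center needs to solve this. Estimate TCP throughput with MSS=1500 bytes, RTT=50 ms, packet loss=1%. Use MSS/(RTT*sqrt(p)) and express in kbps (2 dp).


Given: MSS = 1500 bytes, RTT = 50 ms, loss = 1%
RTT in seconds = 50 / 1000 = 0.05
Loss rate = 1% = 0.01
sqrt(loss) = sqrt(0.01) = 0.1
Throughput (bytes/s) = 1500 / (0.05 * 0.1) = 300000.0000
Throughput (kbps) = 300000.0000 * 8 / 1000 = 2400.000000 -> 2400.00 kbps (2 dp)

2400.00


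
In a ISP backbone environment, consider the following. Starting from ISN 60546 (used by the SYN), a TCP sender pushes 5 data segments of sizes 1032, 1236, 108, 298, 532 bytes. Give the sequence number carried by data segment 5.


The SYN occupies sequence number ISN = 60546, so the first data byte is ISN + 1 = 60547.
SEQ of data segment i = (ISN + 1) + sum of payload sizes of segments 1..i-1.
Segment 1: SEQ = 60547, payload = 1032 bytes
Segment 2: SEQ = 61579, payload = 1236 bytes
Segment 3: SEQ = 62815, payload = 108 bytes
Segment 4: SEQ = 62923, payload = 298 bytes
Segment 5: SEQ = 63221, payload = 532 bytes
SEQ of segment 5 = 60547 + 1032 + 1236 + 108 + 298 = 63221

63221


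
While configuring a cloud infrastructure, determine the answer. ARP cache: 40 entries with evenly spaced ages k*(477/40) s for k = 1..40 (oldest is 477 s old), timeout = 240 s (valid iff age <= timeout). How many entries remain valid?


Ages are k * 477/40 s for k = 1..40 (spacing = 11.9250 s).
Entry k is valid iff k * 477/40 <= 240 iff k <= 40 * 240 / 477 = 20.1258
n_valid = floor(20.1258) = 20
(n_stale = 40 - 20 = 20)

20


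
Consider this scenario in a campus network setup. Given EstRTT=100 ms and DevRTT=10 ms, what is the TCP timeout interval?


Given: EstRTT = 100 ms, DevRTT = 10 ms
Timeout = EstRTT + 4 * DevRTT
4 * DevRTT = 4 * 10 = 40
Timeout = 100 + 40 = 140 ms

140


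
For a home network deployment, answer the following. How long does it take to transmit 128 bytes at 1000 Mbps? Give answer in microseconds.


Given: packet = 128 bytes, bandwidth = 1000 Mbps
Packet in bits = 128 * 8 = 1024 bits
Bandwidth = 1000 * 10^6 = 1000000000 bps
Time = 1024 / 1000000000 seconds
Time in us = 1024 * 10^6 / 1000000000 = 1.024

1.024


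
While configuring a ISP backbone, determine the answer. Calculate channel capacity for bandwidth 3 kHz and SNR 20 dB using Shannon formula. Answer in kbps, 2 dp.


Given: B = 3 kHz, SNR = 20 dB
SNR linear = 10^(20/10) = 100
1 + SNR = 101
log2(101) = 6.6582114828
C = 3 * 1000 * 6.6582114828 = 19974.6344 bps
C = 19.974634 kbps -> 19.97 kbps (2 dp)

19.97


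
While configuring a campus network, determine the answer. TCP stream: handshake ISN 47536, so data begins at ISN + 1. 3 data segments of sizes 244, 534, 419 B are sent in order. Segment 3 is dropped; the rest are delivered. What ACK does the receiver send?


SYN uses sequence number 47536; first data byte = ISN + 1 = 47537.
Segment 1: SEQ = 47537, len = 244 B, covers [47537, 47780]
Segment 2: SEQ = 47781, len = 534 B, covers [47781, 48314]
Segment 3: SEQ = 48315, len = 419 B, covers [48315, 48733] [LOST]
In-order data received: bytes [47537, 48314] (segments 1..2).
Segment 3 missing -> gap begins at byte 48315.
Cumulative ACK = next expected in-order byte = 47537 + 244 + 534 = 48315

48315


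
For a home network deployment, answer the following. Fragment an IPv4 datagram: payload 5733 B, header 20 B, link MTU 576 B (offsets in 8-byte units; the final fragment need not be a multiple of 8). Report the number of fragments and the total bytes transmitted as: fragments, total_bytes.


Max data per non-final fragment = floor((MTU - header)/8)*8 = floor((576 - 20)/8)*8 = floor(556/8)*8 = 552 B
Final fragment needs no 8-byte alignment: it can carry up to MTU - header = 556 B
Non-final fragments needed = ceil((payload - 556) / 552) = ceil(5177/552) = ceil(9.3786) = 10
Number of fragments = 10 + 1 = 11
Fragment sizes (data): 10 * 552 B + 213 B (last, 213 <= 556 OK)
Total bytes sent = payload + n_frags * header = 5733 + 11*20 = 5733 + 220 = 5953 B

11, 5953


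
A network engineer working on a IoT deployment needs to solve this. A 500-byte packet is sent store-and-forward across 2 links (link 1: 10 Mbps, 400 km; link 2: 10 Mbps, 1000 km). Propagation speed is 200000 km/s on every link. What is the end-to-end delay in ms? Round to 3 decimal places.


Packet = 500 bytes = 4000 bits. Store-and-forward: sum (t_trans + t_prop) per link.
Link 1: t_trans = 4000/(10*10^6) s = 0.4000 ms; t_prop = 400/200000 s = 2.0000 ms; subtotal = 2.4000 ms
Link 2: t_trans = 4000/(10*10^6) s = 0.4000 ms; t_prop = 1000/200000 s = 5.0000 ms; subtotal = 5.4000 ms
End-to-end = 2.4000 + 5.4000 = 7.8000 ms -> 7.800 ms (3 dp)

7.800


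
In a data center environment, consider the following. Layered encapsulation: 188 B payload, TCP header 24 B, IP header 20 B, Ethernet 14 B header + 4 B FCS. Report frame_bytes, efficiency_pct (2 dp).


TCP segment = 188 + 24 = 212 B
IP packet = 212 + 20 = 232 B
Ethernet frame = 232 + 14 + 4 = 250 B
Efficiency = app / frame = 188 / 250 = 0.752000 = 75.2000% -> 75.20% (2 dp)

250, 75.20


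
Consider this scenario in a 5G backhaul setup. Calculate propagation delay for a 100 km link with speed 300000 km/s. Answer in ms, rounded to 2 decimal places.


Given: distance = 100 km, speed = 300000 km/s
Delay = distance / speed = 100 / 300000 seconds
Delay in ms = 100 * 1000 / 300000
Delay = 0.3333 ms
Rounded to 2 dp = 0.33 ms

0.33


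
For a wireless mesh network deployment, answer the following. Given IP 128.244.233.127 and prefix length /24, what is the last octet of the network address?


Given: IP = 128.244.233.127, prefix = /24
Subnet mask = 255.255.255.0
Last octet of IP: 127
Last octet of mask: 0
Network last octet = 127 AND 0 = 0

0


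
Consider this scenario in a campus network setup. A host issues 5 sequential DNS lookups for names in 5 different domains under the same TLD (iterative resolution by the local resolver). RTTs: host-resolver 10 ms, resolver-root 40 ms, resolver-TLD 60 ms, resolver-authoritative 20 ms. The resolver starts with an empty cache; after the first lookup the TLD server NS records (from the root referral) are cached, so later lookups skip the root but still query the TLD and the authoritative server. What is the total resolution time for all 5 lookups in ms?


Lookup 1 (cold cache): local + root + TLD + auth = 10 + 40 + 60 + 20 = 130 ms
Lookups 2..5 (TLD NS cached -> skip root; new domain -> still ask TLD and auth): local + TLD + auth = 10 + 60 + 20 = 90 ms each
Remaining 4 lookups: 4 * 90 = 360 ms
Total = 130 + 360 = 490 ms

490


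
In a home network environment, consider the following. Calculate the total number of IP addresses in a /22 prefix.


Given: CIDR prefix /22
Host bits = 32 - 22 = 10
Total addresses = 2^10 = 1024

1024


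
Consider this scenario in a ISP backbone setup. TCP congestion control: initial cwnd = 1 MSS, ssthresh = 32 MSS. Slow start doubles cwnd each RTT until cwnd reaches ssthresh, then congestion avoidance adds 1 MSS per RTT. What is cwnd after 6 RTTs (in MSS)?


RTT 0: cwnd = 1 MSS (initial)
RTT 1: cwnd = 2 MSS (slow start, doubled)
RTT 2: cwnd = 4 MSS (slow start, doubled)
RTT 3: cwnd = 8 MSS (slow start, doubled)
RTT 4: cwnd = 16 MSS (slow start, doubled)
RTT 5: cwnd = 32 MSS (slow start, doubled)
RTT 6: cwnd = 33 MSS (congestion avoidance, +1)

33


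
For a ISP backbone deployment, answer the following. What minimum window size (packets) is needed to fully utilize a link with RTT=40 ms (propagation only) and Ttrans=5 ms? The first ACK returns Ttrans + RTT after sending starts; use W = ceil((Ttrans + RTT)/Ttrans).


Given: Ttrans = 5 ms, RTT = 40 ms (= 2 * Tprop, Tprop = 20 ms)
Time until first ACK returns = Ttrans + RTT = 5 + 40 = 45 ms
Need W * Ttrans >= Ttrans + RTT  ->  W >= (Ttrans + RTT) / Ttrans
(Ttrans + RTT) / Ttrans = 45 / 5 = 9
W_min = ceil(9) = 9

9


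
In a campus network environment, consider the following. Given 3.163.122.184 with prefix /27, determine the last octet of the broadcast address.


Given: IP = 3.163.122.184, prefix = /27
Host bits = 32 - 27 = 5
Network last octet = 184 AND mask = 160
Host part size = 2^5 - 1 = 31
Broadcast last octet = 160 OR 31 = 191

191


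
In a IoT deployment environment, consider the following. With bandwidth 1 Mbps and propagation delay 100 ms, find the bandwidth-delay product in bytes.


Given: bandwidth = 1 Mbps, delay = 100 ms
BDP in bits = 1 * 10^6 * 100 / 1000
BDP in bits = 100000
BDP in bytes = 100000 / 8 = 12500

12500


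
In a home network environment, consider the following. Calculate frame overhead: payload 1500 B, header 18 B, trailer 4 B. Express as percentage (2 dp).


Given: payload = 1500 B, header = 18 B, trailer = 4 B
Overhead bytes = header + trailer = 18 + 4 = 22
Total frame = payload + overhead = 1500 + 22 = 1522
Overhead % = 22 / 1522 * 100 = 1.4455% -> 1.45% (2 dp)

1.45


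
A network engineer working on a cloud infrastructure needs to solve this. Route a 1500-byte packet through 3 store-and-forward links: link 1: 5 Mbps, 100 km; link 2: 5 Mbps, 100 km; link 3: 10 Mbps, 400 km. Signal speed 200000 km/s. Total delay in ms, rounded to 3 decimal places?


Packet = 1500 bytes = 12000 bits. Store-and-forward: sum (t_trans + t_prop) per link.
Link 1: t_trans = 12000/(5*10^6) s = 2.4000 ms; t_prop = 100/200000 s = 0.5000 ms; subtotal = 2.9000 ms
Link 2: t_trans = 12000/(5*10^6) s = 2.4000 ms; t_prop = 100/200000 s = 0.5000 ms; subtotal = 2.9000 ms
Link 3: t_trans = 12000/(10*10^6) s = 1.2000 ms; t_prop = 400/200000 s = 2.0000 ms; subtotal = 3.2000 ms
End-to-end = 2.9000 + 2.9000 + 3.2000 = 9.0000 ms -> 9.000 ms (3 dp)

9.000


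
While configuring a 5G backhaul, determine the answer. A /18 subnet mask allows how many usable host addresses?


Given: subnet mask /18
Host bits = 32 - 18 = 14
Total addresses = 2^14 = 16384
Usable hosts = 16384 - 2 (network + broadcast) = 16382

16382


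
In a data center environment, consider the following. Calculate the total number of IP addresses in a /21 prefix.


Given: CIDR prefix /21
Host bits = 32 - 21 = 11
Total addresses = 2^11 = 2048

2048


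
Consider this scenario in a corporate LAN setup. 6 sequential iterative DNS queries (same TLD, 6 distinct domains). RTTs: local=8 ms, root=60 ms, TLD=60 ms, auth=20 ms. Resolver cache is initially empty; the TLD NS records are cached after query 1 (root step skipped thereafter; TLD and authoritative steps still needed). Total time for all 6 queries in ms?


Lookup 1 (cold cache): local + root + TLD + auth = 8 + 60 + 60 + 20 = 148 ms
Lookups 2..6 (TLD NS cached -> skip root; new domain -> still ask TLD and auth): local + TLD + auth = 8 + 60 + 20 = 88 ms each
Remaining 5 lookups: 5 * 88 = 440 ms
Total = 148 + 440 = 588 ms

588


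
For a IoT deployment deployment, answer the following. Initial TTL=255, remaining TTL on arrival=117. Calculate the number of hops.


Given: initial TTL = 255, received TTL = 117
Hops = initial TTL - received TTL
Hops = 255 - 117 = 138

138


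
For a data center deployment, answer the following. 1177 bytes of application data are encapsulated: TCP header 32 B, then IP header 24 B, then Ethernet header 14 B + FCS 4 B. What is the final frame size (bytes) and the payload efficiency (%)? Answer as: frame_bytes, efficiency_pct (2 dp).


TCP segment = 1177 + 32 = 1209 B
IP packet = 1209 + 24 = 1233 B
Ethernet frame = 1233 + 14 + 4 = 1251 B
Efficiency = app / frame = 1177 / 1251 = 0.940847 = 94.0847% -> 94.08% (2 dp)

1251, 94.08


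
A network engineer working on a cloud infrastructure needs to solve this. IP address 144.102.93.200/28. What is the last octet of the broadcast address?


Given: IP = 144.102.93.200, prefix = /28
Host bits = 32 - 28 = 4
Network last octet = 200 AND mask = 192
Host part size = 2^4 - 1 = 15
Broadcast last octet = 192 OR 15 = 207

207


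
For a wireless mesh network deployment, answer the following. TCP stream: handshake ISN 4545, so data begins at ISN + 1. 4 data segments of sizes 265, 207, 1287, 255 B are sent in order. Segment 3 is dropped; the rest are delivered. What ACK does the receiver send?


SYN uses sequence number 4545; first data byte = ISN + 1 = 4546.
Segment 1: SEQ = 4546, len = 265 B, covers [4546, 4810]
Segment 2: SEQ = 4811, len = 207 B, covers [4811, 5017]
Segment 3: SEQ = 5018, len = 1287 B, covers [5018, 6304] [LOST]
Segment 4: SEQ = 6305, len = 255 B, covers [6305, 6559]
In-order data received: bytes [4546, 5017] (segments 1..2).
Segment 3 missing -> gap begins at byte 5018; later segments buffered out of order.
Cumulative ACK = next expected in-order byte = 4546 + 265 + 207 = 5018

5018


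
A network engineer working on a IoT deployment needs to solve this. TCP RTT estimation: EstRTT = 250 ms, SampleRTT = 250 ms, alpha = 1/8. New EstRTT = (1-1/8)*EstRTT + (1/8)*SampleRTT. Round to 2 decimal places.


Given: EstRTT = 250 ms, SampleRTT = 250 ms, alpha = 1/8
New EstRTT = (1 - alpha) * EstRTT + alpha * SampleRTT
(7/8) * 250 = 218.75
(1/8) * 250 = 31.25
New EstRTT = 218.75 + 31.25 = 250 ms -> 250.00 ms (2 dp)

250.00


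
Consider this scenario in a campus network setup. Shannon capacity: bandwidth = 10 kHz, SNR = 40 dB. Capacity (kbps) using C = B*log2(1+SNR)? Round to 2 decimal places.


Given: B = 10 kHz, SNR = 40 dB
SNR linear = 10^(40/10) = 10000
1 + SNR = 10001
log2(10001) = 13.2878566418
C = 10 * 1000 * 13.2878566418 = 132878.5664 bps
C = 132.878566 kbps -> 132.88 kbps (2 dp)

132.88


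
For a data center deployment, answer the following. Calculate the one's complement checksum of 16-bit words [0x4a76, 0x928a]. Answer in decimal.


Given words: [0x4a76, 0x928a]
Step 1: Sum all words
Raw sum = 19062 + 37514 = 56576
One's complement = ~56576 & 0xFFFF = 8959

8959


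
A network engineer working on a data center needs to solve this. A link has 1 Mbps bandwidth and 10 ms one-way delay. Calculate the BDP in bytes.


Given: bandwidth = 1 Mbps, delay = 10 ms
BDP in bits = 1 * 10^6 * 10 / 1000
BDP in bits = 10000
BDP in bytes = 10000 / 8 = 1250

1250


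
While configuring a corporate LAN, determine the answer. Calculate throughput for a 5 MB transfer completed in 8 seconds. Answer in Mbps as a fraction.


Given: file = 5 MB, time = 8 s
File in Mb = 5 * 8 = 40 Mb
Throughput = 40 / 8 Mbps
Throughput = 5 Mbps

5


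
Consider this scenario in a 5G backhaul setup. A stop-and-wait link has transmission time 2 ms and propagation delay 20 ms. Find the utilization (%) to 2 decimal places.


Given: Ttrans = 2 ms, Tprop = 20 ms
RTT = 2 * Tprop = 2 * 20 = 40 ms
U = Ttrans / (Ttrans + RTT)
U = 2 / (2 + 40)
U = 2 / 42 = 0.047619
U% = 4.76%

4.76


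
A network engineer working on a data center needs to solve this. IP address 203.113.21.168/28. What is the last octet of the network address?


Given: IP = 203.113.21.168, prefix = /28
Subnet mask = 255.255.255.240
Last octet of IP: 168
Last octet of mask: 240
Network last octet = 168 AND 240 = 160

160


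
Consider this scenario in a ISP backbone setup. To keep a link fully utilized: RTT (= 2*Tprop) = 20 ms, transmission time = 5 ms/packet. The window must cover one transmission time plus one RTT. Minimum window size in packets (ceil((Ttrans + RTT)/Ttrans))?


Given: Ttrans = 5 ms, RTT = 20 ms (= 2 * Tprop, Tprop = 10 ms)
Time until first ACK returns = Ttrans + RTT = 5 + 20 = 25 ms
Need W * Ttrans >= Ttrans + RTT  ->  W >= (Ttrans + RTT) / Ttrans
(Ttrans + RTT) / Ttrans = 25 / 5 = 5
W_min = ceil(5) = 5

5


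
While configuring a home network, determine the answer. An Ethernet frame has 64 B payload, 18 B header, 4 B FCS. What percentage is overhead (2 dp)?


Given: payload = 64 B, header = 18 B, trailer = 4 B
Overhead bytes = header + trailer = 18 + 4 = 22
Total frame = payload + overhead = 64 + 22 = 86
Overhead % = 22 / 86 * 100 = 25.5814% -> 25.58% (2 dp)

25.58


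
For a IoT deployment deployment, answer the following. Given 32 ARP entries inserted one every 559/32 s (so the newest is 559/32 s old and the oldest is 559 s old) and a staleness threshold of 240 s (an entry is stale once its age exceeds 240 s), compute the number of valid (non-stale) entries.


Ages are k * 559/32 s for k = 1..32 (spacing = 17.4688 s).
Entry k is valid iff k * 559/32 <= 240 iff k <= 32 * 240 / 559 = 13.7388
n_valid = floor(13.7388) = 13
(n_stale = 32 - 13 = 19)

13


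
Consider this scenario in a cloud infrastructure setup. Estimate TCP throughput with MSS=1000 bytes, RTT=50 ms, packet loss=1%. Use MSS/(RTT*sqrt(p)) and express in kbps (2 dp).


Given: MSS = 1000 bytes, RTT = 50 ms, loss = 1%
RTT in seconds = 50 / 1000 = 0.05
Loss rate = 1% = 0.01
sqrt(loss) = sqrt(0.01) = 0.1
Throughput (bytes/s) = 1000 / (0.05 * 0.1) = 200000.0000
Throughput (kbps) = 200000.0000 * 8 / 1000 = 1600.000000 -> 1600.00 kbps (2 dp)

1600.00


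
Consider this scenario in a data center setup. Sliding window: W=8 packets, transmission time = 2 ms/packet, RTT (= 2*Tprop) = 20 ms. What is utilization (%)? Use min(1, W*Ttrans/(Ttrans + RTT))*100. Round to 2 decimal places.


Given: W = 8, Ttrans = 2 ms, RTT = 20 ms (= 2 * Tprop, Tprop = 10 ms)
Cycle time = Ttrans + RTT = 2 + 20 = 22 ms (first packet sent until its ACK returns)
W * Ttrans = 8 * 2 = 16 ms of sending per cycle
W * Ttrans / (Ttrans + RTT) = 16 / 22 = 0.727273
U = min(1, 0.727273) = 0.727273
U% = 72.73%

72.73


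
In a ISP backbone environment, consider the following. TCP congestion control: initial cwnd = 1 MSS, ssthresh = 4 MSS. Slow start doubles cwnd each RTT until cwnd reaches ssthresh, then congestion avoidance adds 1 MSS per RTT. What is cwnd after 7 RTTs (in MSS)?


RTT 0: cwnd = 1 MSS (initial)
RTT 1: cwnd = 2 MSS (slow start, doubled)
RTT 2: cwnd = 4 MSS (slow start, doubled)
RTT 3: cwnd = 5 MSS (congestion avoidance, +1)
RTT 4: cwnd = 6 MSS (congestion avoidance, +1)
RTT 5: cwnd = 7 MSS (congestion avoidance, +1)
RTT 6: cwnd = 8 MSS (congestion avoidance, +1)
RTT 7: cwnd = 9 MSS (congestion avoidance, +1)

9


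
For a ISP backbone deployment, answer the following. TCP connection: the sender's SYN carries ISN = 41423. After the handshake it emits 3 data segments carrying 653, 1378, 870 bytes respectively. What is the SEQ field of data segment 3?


The SYN occupies sequence number ISN = 41423, so the first data byte is ISN + 1 = 41424.
SEQ of data segment i = (ISN + 1) + sum of payload sizes of segments 1..i-1.
Segment 1: SEQ = 41424, payload = 653 bytes
Segment 2: SEQ = 42077, payload = 1378 bytes
Segment 3: SEQ = 43455, payload = 870 bytes
SEQ of segment 3 = 41424 + 653 + 1378 = 43455

43455


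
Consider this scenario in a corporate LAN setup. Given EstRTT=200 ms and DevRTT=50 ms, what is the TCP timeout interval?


Given: EstRTT = 200 ms, DevRTT = 50 ms
Timeout = EstRTT + 4 * DevRTT
4 * DevRTT = 4 * 50 = 200
Timeout = 200 + 200 = 400 ms

400


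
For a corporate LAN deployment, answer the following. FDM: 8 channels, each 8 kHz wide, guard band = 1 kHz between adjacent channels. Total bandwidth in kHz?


Given: 8 channels, 8 kHz each, guard = 1 kHz
Channel bandwidth = 8 * 8 = 64 kHz
Guard bands = 7 gaps * 1 kHz = 7 kHz
Total = 64 + 7 = 71 kHz

71


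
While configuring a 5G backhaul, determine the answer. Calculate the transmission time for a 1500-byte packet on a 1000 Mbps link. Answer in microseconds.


Given: packet = 1500 bytes, bandwidth = 1000 Mbps
Packet in bits = 1500 * 8 = 12000 bits
Bandwidth = 1000 * 10^6 = 1000000000 bps
Time = 12000 / 1000000000 seconds
Time in us = 12000 * 10^6 / 1000000000 = 12

12


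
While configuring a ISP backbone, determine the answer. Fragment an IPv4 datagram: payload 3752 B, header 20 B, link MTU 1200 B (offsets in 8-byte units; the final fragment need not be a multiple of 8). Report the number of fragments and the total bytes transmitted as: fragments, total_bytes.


Max data per non-final fragment = floor((MTU - header)/8)*8 = floor((1200 - 20)/8)*8 = floor(1180/8)*8 = 1176 B
Final fragment needs no 8-byte alignment: it can carry up to MTU - header = 1180 B
Non-final fragments needed = ceil((payload - 1180) / 1176) = ceil(2572/1176) = ceil(2.1871) = 3
Number of fragments = 3 + 1 = 4
Fragment sizes (data): 3 * 1176 B + 224 B (last, 224 <= 1180 OK)
Total bytes sent = payload + n_frags * header = 3752 + 4*20 = 3752 + 80 = 3832 B

4, 3832


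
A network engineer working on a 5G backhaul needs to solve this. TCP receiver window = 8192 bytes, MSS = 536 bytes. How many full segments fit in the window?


Given: RWND = 8192 bytes, MSS = 536 bytes
Full segments = floor(RWND / MSS)
Full segments = floor(8192 / 536)
Full segments = floor(15.2836) = 15

15
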